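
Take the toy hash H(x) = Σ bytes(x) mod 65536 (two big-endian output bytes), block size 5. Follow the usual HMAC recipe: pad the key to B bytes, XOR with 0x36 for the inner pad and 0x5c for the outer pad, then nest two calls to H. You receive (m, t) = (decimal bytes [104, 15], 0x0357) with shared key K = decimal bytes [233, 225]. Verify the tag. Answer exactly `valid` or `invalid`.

valid

Key decimal bytes [233, 225] = e9 e1 is 2 bytes ≤ B = 5; zero-pad to 5 bytes: K' = e9 e1 00 00 00.
K' ⊕ ipad = df d7 36 36 36; K' ⊕ opad = b5 bd 5c 5c 5c.
Inner hash: sum = 223+215+54+54+54+104+15 = 719 → 02 cf.
Outer hash (recomputed tag): sum = 181+189+92+92+92+2+207 = 855 → 03 57.
Recomputed tag = 0357; claimed = 0357 → match.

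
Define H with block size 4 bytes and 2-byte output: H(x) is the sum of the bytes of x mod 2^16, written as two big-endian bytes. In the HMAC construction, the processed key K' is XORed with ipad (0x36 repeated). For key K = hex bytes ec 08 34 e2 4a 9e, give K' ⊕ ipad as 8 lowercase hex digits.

34c43636

Key hex bytes ec 08 34 e2 4a 9e is 6 bytes > B = 4, so hash it first: H(key) = 02 f2, then zero-pad to 4 bytes: K' = 02 f2 00 00.
XOR each byte with 0x36: 02⊕36=34, f2⊕36=c4, 00⊕36=36, 00⊕36=36.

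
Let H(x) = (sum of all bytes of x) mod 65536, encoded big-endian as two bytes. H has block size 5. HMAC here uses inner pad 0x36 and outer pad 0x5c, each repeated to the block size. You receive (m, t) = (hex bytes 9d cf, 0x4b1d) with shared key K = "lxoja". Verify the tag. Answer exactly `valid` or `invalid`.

invalid

Key "lxoja" = 6c 78 6f 6a 61 is exactly B = 5 bytes: K' = 6c 78 6f 6a 61.
K' ⊕ ipad = 5a 4e 59 5c 57; K' ⊕ opad = 30 24 33 36 3d.
Inner hash: sum = 90+78+89+92+87+157+207 = 800 → 03 20.
Outer hash (recomputed tag): sum = 48+36+51+54+61+3+32 = 285 → 01 1d.
Recomputed tag = 011d; claimed = 4b1d → mismatch.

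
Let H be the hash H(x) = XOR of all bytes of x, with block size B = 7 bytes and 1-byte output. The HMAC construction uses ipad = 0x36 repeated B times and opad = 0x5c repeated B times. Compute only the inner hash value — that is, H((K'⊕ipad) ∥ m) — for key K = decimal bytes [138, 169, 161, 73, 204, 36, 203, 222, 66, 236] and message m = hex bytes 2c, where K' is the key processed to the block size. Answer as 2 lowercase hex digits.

Key decimal bytes [138, 169, 161, 73, 204, 36, 203, 222, 66, 236] = 8a a9 a1 49 cc 24 cb de 42 ec is 10 bytes > B = 7, so hash it first: H(key) = 98, then zero-pad to 7 bytes: K' = 98 00 00 00 00 00 00.
K' ⊕ ipad = ae 36 36 36 36 36 36.
Inner input = ae 36 36 36 36 36 36 ∥ 2c.
Inner hash: XOR ae⊕36⊕36⊕36⊕36⊕36⊕36⊕2c = 82.

82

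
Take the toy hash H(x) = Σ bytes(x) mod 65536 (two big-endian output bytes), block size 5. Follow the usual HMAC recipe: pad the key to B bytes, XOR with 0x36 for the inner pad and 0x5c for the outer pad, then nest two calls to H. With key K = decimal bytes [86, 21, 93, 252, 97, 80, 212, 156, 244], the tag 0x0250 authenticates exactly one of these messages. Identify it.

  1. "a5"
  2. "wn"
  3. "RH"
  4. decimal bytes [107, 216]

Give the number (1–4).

3

Key decimal bytes [86, 21, 93, 252, 97, 80, 212, 156, 244] = 56 15 5d fc 61 50 d4 9c f4 is 9 bytes > B = 5, so hash it first: H(key) = 04 d9, then zero-pad to 5 bytes: K' = 04 d9 00 00 00.
K' ⊕ ipad = 32 ef 36 36 36; K' ⊕ opad = 58 85 5c 5c 5c.
m1: inner = H(32 ef 36 36 36 61 35) = 02 59; tag = H(58 85 5c 5c 5c 02 59) = 024c
m2: inner = H(32 ef 36 36 36 77 6e) = 02 a8; tag = H(58 85 5c 5c 5c 02 a8) = 029b
m3: inner = H(32 ef 36 36 36 52 48) = 02 5d; tag = H(58 85 5c 5c 5c 02 5d) = 0250 ← matches
m4: inner = H(32 ef 36 36 36 6b d8) = 03 06; tag = H(58 85 5c 5c 5c 03 06) = 01fa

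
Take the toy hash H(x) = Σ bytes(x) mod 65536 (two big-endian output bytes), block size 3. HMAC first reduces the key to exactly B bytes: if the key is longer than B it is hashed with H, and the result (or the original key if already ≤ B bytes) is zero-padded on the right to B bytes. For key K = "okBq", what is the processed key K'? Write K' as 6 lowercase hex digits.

|K| = 4 > B = 3, so first hash the key.
H(K): sum = 111+107+66+113 = 397 → 01 8d.
Zero-pad H(K) = 01 8d to 3 bytes: K' = 01 8d 00.

018d00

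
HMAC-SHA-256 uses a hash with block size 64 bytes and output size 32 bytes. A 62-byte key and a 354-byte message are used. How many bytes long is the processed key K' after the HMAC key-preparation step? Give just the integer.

64

Key is 62 ≤ 64 bytes, zero-padded: |K'| = 64.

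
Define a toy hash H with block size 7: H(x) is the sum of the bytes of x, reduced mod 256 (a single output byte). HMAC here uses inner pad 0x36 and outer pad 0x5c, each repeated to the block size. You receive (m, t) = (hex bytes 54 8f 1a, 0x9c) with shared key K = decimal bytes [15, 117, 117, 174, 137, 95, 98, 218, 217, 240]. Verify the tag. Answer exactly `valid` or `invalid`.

invalid

Key decimal bytes [15, 117, 117, 174, 137, 95, 98, 218, 217, 240] = 0f 75 75 ae 89 5f 62 da d9 f0 is 10 bytes > B = 7, so hash it first: H(key) = 94, then zero-pad to 7 bytes: K' = 94 00 00 00 00 00 00.
K' ⊕ ipad = a2 36 36 36 36 36 36; K' ⊕ opad = c8 5c 5c 5c 5c 5c 5c.
Inner hash: sum = 162+54+54+54+54+54+54+84+143+26 = 739; mod 256 = 227 → e3.
Outer hash (recomputed tag): sum = 200+92+92+92+92+92+92+227 = 979; mod 256 = 211 → d3.
Recomputed tag = d3; claimed = 9c → mismatch.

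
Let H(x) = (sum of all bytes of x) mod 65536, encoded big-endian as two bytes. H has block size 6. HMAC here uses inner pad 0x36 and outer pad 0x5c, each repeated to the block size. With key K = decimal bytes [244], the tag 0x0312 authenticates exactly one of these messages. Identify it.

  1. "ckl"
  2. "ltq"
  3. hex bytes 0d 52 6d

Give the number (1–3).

3

Key decimal bytes [244] = f4 is 1 byte ≤ B = 6; zero-pad to 6 bytes: K' = f4 00 00 00 00 00.
K' ⊕ ipad = c2 36 36 36 36 36; K' ⊕ opad = a8 5c 5c 5c 5c 5c.
m1: inner = H(c2 36 36 36 36 36 63 6b 6c) = 03 0a; tag = H(a8 5c 5c 5c 5c 5c 03 0a) = 0281
m2: inner = H(c2 36 36 36 36 36 6c 74 71) = 03 21; tag = H(a8 5c 5c 5c 5c 5c 03 21) = 0298
m3: inner = H(c2 36 36 36 36 36 0d 52 6d) = 02 9c; tag = H(a8 5c 5c 5c 5c 5c 02 9c) = 0312 ← matches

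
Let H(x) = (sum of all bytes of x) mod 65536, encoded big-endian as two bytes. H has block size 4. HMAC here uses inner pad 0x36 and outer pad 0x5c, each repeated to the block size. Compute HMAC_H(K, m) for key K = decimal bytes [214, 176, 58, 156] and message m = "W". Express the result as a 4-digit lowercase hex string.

0311

Key decimal bytes [214, 176, 58, 156] = d6 b0 3a 9c is exactly B = 4 bytes: K' = d6 b0 3a 9c.
K' ⊕ ipad = e0 86 0c aa.  K' ⊕ opad = 8a ec 66 c0.
Inner input = (K'⊕ipad) ∥ m = e0 86 0c aa ∥ 57.
Inner hash: sum = 224+134+12+170+87 = 627 → 02 73.
Outer input = (K'⊕opad) ∥ inner = 8a ec 66 c0 ∥ 02 73.
Outer hash (tag): sum = 138+236+102+192+2+115 = 785 → 03 11.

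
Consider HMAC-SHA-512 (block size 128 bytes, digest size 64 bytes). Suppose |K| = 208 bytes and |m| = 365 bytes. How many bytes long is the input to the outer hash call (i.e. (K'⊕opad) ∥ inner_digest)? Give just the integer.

Key is 208 > 128 bytes, so it is hashed to 64 bytes then zero-padded to 128: |K'| = 128.
Outer input = (K'⊕opad) ∥ H(inner) → 128 + 64 = 192 bytes.

192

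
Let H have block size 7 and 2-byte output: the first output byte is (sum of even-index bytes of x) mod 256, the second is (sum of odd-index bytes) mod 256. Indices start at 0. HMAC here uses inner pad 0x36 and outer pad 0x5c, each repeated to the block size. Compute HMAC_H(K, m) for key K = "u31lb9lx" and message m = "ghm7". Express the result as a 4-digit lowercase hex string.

e247

Key "u31lb9lx" = 75 33 31 6c 62 39 6c 78 is 8 bytes > B = 7, so hash it first: H(key) = 74 50, then zero-pad to 7 bytes: K' = 74 50 00 00 00 00 00.
K' ⊕ ipad = 42 66 36 36 36 36 36.  K' ⊕ opad = 28 0c 5c 5c 5c 5c 5c.
Inner input = (K'⊕ipad) ∥ m = 42 66 36 36 36 36 36 ∥ 67 68 6d 37.
Inner hash: even-index sum = 387 mod 256 = 131; odd-index sum = 422 mod 256 = 166 → 83 a6.
Outer input = (K'⊕opad) ∥ inner = 28 0c 5c 5c 5c 5c 5c ∥ 83 a6.
Outer hash (tag): even-index sum = 482 mod 256 = 226; odd-index sum = 327 mod 256 = 71 → e2 47.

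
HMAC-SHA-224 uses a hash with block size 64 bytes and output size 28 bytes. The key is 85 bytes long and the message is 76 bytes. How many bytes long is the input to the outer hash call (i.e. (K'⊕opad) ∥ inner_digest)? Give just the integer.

92

Key is 85 > 64 bytes, so it is hashed to 28 bytes then zero-padded to 64: |K'| = 64.
Outer input = (K'⊕opad) ∥ H(inner) → 64 + 28 = 92 bytes.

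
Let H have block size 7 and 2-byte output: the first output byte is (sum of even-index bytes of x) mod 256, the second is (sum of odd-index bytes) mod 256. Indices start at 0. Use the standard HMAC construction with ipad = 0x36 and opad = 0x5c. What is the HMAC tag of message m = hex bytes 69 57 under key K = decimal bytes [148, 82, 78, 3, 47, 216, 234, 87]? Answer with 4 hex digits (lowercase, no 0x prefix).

Key decimal bytes [148, 82, 78, 3, 47, 216, 234, 87] = 94 52 4e 03 2f d8 ea 57 is 8 bytes > B = 7, so hash it first: H(key) = fb 84, then zero-pad to 7 bytes: K' = fb 84 00 00 00 00 00.
K' ⊕ ipad = cd b2 36 36 36 36 36.  K' ⊕ opad = a7 d8 5c 5c 5c 5c 5c.
Inner input = (K'⊕ipad) ∥ m = cd b2 36 36 36 36 36 ∥ 69 57.
Inner hash: even-index sum = 454 mod 256 = 198; odd-index sum = 391 mod 256 = 135 → c6 87.
Outer input = (K'⊕opad) ∥ inner = a7 d8 5c 5c 5c 5c 5c ∥ c6 87.
Outer hash (tag): even-index sum = 578 mod 256 = 66; odd-index sum = 598 mod 256 = 86 → 42 56.

4256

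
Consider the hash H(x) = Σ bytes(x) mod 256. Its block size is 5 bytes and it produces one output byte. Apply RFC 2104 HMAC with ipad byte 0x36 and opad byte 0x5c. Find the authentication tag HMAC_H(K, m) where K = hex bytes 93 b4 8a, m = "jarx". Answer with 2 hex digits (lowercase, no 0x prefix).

Key hex bytes 93 b4 8a is 3 bytes ≤ B = 5; zero-pad to 5 bytes: K' = 93 b4 8a 00 00.
K' ⊕ ipad = a5 82 bc 36 36.  K' ⊕ opad = cf e8 d6 5c 5c.
Inner input = (K'⊕ipad) ∥ m = a5 82 bc 36 36 ∥ 6a 61 72 78.
Inner hash: sum = 165+130+188+54+54+106+97+114+120 = 1028; mod 256 = 4 → 04.
Outer input = (K'⊕opad) ∥ inner = cf e8 d6 5c 5c ∥ 04.
Outer hash (tag): sum = 207+232+214+92+92+4 = 841; mod 256 = 73 → 49.

49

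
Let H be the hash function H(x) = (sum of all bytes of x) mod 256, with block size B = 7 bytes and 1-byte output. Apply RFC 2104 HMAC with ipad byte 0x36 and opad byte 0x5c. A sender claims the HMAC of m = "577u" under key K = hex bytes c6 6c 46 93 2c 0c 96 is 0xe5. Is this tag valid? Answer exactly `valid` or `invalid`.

invalid

Key hex bytes c6 6c 46 93 2c 0c 96 is exactly B = 7 bytes: K' = c6 6c 46 93 2c 0c 96.
K' ⊕ ipad = f0 5a 70 a5 1a 3a a0; K' ⊕ opad = 9a 30 1a cf 70 50 ca.
Inner hash: sum = 240+90+112+165+26+58+160+53+55+55+117 = 1131; mod 256 = 107 → 6b.
Outer hash (recomputed tag): sum = 154+48+26+207+112+80+202+107 = 936; mod 256 = 168 → a8.
Recomputed tag = a8; claimed = e5 → mismatch.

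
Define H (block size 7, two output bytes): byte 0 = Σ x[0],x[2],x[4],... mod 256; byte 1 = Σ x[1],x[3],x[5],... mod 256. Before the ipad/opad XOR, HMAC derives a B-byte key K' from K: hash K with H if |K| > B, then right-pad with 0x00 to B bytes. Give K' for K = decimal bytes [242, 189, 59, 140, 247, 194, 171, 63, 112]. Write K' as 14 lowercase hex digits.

|K| = 9 > B = 7, so first hash the key.
H(K): even-index sum = 831 mod 256 = 63; odd-index sum = 586 mod 256 = 74 → 3f 4a.
Zero-pad H(K) = 3f 4a to 7 bytes: K' = 3f 4a 00 00 00 00 00.

3f4a0000000000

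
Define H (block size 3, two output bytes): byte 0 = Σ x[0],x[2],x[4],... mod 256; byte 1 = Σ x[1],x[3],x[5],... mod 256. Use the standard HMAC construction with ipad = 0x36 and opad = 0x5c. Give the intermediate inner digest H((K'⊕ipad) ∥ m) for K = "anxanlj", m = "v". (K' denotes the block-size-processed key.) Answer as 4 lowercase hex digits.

Key "anxanlj" = 61 6e 78 61 6e 6c 6a is 7 bytes > B = 3, so hash it first: H(key) = b1 3b, then zero-pad to 3 bytes: K' = b1 3b 00.
K' ⊕ ipad = 87 0d 36.
Inner input = 87 0d 36 ∥ 76.
Inner hash: even-index sum = 189 mod 256 = 189; odd-index sum = 131 mod 256 = 131 → bd 83.

bd83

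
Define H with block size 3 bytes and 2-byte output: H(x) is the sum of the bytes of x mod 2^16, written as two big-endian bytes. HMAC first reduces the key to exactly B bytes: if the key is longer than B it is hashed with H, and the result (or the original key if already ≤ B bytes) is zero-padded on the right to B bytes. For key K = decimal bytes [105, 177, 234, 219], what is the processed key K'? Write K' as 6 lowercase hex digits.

|K| = 4 > B = 3, so first hash the key.
H(K): sum = 105+177+234+219 = 735 → 02 df.
Zero-pad H(K) = 02 df to 3 bytes: K' = 02 df 00.

02df00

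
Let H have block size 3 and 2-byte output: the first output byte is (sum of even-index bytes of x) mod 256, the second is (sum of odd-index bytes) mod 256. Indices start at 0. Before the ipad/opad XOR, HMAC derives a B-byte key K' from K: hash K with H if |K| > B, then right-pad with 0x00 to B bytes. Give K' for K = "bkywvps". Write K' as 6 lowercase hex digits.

c45200

|K| = 7 > B = 3, so first hash the key.
H(K): even-index sum = 452 mod 256 = 196; odd-index sum = 338 mod 256 = 82 → c4 52.
Zero-pad H(K) = c4 52 to 3 bytes: K' = c4 52 00.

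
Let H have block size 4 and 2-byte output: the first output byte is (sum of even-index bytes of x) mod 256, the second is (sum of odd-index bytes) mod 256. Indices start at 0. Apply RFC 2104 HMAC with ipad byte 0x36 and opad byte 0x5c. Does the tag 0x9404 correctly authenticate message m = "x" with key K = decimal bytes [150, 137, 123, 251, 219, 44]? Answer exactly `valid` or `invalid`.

valid

Key decimal bytes [150, 137, 123, 251, 219, 44] = 96 89 7b fb db 2c is 6 bytes > B = 4, so hash it first: H(key) = ec b0, then zero-pad to 4 bytes: K' = ec b0 00 00.
K' ⊕ ipad = da 86 36 36; K' ⊕ opad = b0 ec 5c 5c.
Inner hash: even-index sum = 392 mod 256 = 136; odd-index sum = 188 mod 256 = 188 → 88 bc.
Outer hash (recomputed tag): even-index sum = 404 mod 256 = 148; odd-index sum = 516 mod 256 = 4 → 94 04.
Recomputed tag = 9404; claimed = 9404 → match.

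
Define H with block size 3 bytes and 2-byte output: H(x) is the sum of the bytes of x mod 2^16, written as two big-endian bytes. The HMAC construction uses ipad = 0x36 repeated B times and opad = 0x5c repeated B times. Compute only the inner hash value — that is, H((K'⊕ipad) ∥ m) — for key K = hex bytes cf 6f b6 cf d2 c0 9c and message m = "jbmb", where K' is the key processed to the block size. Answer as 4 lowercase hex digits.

Key hex bytes cf 6f b6 cf d2 c0 9c is 7 bytes > B = 3, so hash it first: H(key) = 04 f1, then zero-pad to 3 bytes: K' = 04 f1 00.
K' ⊕ ipad = 32 c7 36.
Inner input = 32 c7 36 ∥ 6a 62 6d 62.
Inner hash: sum = 50+199+54+106+98+109+98 = 714 → 02 ca.

02ca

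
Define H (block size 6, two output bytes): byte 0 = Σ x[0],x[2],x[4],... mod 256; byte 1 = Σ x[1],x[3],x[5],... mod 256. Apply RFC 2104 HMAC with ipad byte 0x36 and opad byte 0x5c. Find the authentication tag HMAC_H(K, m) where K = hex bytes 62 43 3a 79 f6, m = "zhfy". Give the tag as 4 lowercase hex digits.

Key hex bytes 62 43 3a 79 f6 is 5 bytes ≤ B = 6; zero-pad to 6 bytes: K' = 62 43 3a 79 f6 00.
K' ⊕ ipad = 54 75 0c 4f c0 36.  K' ⊕ opad = 3e 1f 66 25 aa 5c.
Inner input = (K'⊕ipad) ∥ m = 54 75 0c 4f c0 36 ∥ 7a 68 66 79.
Inner hash: even-index sum = 512 mod 256 = 0; odd-index sum = 475 mod 256 = 219 → 00 db.
Outer input = (K'⊕opad) ∥ inner = 3e 1f 66 25 aa 5c ∥ 00 db.
Outer hash (tag): even-index sum = 334 mod 256 = 78; odd-index sum = 379 mod 256 = 123 → 4e 7b.

4e7b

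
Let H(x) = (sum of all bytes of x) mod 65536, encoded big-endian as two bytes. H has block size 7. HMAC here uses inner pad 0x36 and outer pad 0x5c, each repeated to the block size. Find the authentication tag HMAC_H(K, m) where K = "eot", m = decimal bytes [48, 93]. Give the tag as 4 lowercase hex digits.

0259

Key "eot" = 65 6f 74 is 3 bytes ≤ B = 7; zero-pad to 7 bytes: K' = 65 6f 74 00 00 00 00.
K' ⊕ ipad = 53 59 42 36 36 36 36.  K' ⊕ opad = 39 33 28 5c 5c 5c 5c.
Inner input = (K'⊕ipad) ∥ m = 53 59 42 36 36 36 36 ∥ 30 5d.
Inner hash: sum = 83+89+66+54+54+54+54+48+93 = 595 → 02 53.
Outer input = (K'⊕opad) ∥ inner = 39 33 28 5c 5c 5c 5c ∥ 02 53.
Outer hash (tag): sum = 57+51+40+92+92+92+92+2+83 = 601 → 02 59.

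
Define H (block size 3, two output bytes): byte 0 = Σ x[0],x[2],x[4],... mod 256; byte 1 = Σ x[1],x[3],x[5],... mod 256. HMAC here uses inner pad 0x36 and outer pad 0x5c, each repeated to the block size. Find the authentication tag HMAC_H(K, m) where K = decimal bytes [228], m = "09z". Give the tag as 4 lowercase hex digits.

Key decimal bytes [228] = e4 is 1 byte ≤ B = 3; zero-pad to 3 bytes: K' = e4 00 00.
K' ⊕ ipad = d2 36 36.  K' ⊕ opad = b8 5c 5c.
Inner input = (K'⊕ipad) ∥ m = d2 36 36 ∥ 30 39 7a.
Inner hash: even-index sum = 321 mod 256 = 65; odd-index sum = 224 mod 256 = 224 → 41 e0.
Outer input = (K'⊕opad) ∥ inner = b8 5c 5c ∥ 41 e0.
Outer hash (tag): even-index sum = 500 mod 256 = 244; odd-index sum = 157 mod 256 = 157 → f4 9d.

f49d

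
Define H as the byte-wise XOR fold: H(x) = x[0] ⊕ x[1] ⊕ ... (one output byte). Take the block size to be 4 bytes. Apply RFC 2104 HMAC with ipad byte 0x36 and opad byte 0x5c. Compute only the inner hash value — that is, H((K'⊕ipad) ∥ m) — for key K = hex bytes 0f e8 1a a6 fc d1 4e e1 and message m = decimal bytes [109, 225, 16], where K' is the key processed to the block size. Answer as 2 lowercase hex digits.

Key hex bytes 0f e8 1a a6 fc d1 4e e1 is 8 bytes > B = 4, so hash it first: H(key) = d9, then zero-pad to 4 bytes: K' = d9 00 00 00.
K' ⊕ ipad = ef 36 36 36.
Inner input = ef 36 36 36 ∥ 6d e1 10.
Inner hash: XOR ef⊕36⊕36⊕36⊕6d⊕e1⊕10 = 45.

45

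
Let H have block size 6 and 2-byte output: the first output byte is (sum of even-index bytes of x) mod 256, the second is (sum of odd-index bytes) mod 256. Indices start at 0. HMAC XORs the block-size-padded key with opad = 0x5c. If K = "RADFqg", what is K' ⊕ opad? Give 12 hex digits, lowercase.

Key "RADFqg" = 52 41 44 46 71 67 is exactly B = 6 bytes: K' = 52 41 44 46 71 67.
XOR each byte with 0x5c: 52⊕5c=0e, 41⊕5c=1d, 44⊕5c=18, 46⊕5c=1a, 71⊕5c=2d, 67⊕5c=3b.

0e1d181a2d3b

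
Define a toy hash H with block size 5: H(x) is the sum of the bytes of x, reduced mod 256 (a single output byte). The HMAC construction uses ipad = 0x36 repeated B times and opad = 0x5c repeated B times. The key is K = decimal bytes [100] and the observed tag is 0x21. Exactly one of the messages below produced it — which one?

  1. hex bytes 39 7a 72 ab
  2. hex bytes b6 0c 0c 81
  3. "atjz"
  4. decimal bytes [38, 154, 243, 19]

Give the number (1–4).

Key decimal bytes [100] = 64 is 1 byte ≤ B = 5; zero-pad to 5 bytes: K' = 64 00 00 00 00.
K' ⊕ ipad = 52 36 36 36 36; K' ⊕ opad = 38 5c 5c 5c 5c.
m1: inner = H(52 36 36 36 36 39 7a 72 ab) = fa; tag = H(38 5c 5c 5c 5c fa) = a2
m2: inner = H(52 36 36 36 36 b6 0c 0c 81) = 79; tag = H(38 5c 5c 5c 5c 79) = 21 ← matches
m3: inner = H(52 36 36 36 36 61 74 6a 7a) = e3; tag = H(38 5c 5c 5c 5c e3) = 8b
m4: inner = H(52 36 36 36 36 26 9a f3 13) = f0; tag = H(38 5c 5c 5c 5c f0) = 98

2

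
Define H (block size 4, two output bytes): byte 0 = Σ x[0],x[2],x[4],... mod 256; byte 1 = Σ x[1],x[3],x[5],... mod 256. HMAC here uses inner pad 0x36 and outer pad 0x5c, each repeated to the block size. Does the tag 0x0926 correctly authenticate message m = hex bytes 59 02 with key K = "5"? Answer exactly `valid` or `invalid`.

Key "5" = 35 is 1 byte ≤ B = 4; zero-pad to 4 bytes: K' = 35 00 00 00.
K' ⊕ ipad = 03 36 36 36; K' ⊕ opad = 69 5c 5c 5c.
Inner hash: even-index sum = 146 mod 256 = 146; odd-index sum = 110 mod 256 = 110 → 92 6e.
Outer hash (recomputed tag): even-index sum = 343 mod 256 = 87; odd-index sum = 294 mod 256 = 38 → 57 26.
Recomputed tag = 5726; claimed = 0926 → mismatch.

invalid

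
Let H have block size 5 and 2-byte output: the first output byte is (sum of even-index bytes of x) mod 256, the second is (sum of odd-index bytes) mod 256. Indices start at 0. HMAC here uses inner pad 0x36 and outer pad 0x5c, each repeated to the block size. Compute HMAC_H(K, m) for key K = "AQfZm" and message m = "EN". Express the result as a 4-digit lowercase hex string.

Key "AQfZm" = 41 51 66 5a 6d is exactly B = 5 bytes: K' = 41 51 66 5a 6d.
K' ⊕ ipad = 77 67 50 6c 5b.  K' ⊕ opad = 1d 0d 3a 06 31.
Inner input = (K'⊕ipad) ∥ m = 77 67 50 6c 5b ∥ 45 4e.
Inner hash: even-index sum = 368 mod 256 = 112; odd-index sum = 280 mod 256 = 24 → 70 18.
Outer input = (K'⊕opad) ∥ inner = 1d 0d 3a 06 31 ∥ 70 18.
Outer hash (tag): even-index sum = 160 mod 256 = 160; odd-index sum = 131 mod 256 = 131 → a0 83.

a083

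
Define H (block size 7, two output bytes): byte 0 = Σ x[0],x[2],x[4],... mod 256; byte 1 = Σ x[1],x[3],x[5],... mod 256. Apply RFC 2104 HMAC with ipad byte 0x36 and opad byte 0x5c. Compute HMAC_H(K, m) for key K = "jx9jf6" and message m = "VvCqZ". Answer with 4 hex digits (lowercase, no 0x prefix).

Key "jx9jf6" = 6a 78 39 6a 66 36 is 6 bytes ≤ B = 7; zero-pad to 7 bytes: K' = 6a 78 39 6a 66 36 00.
K' ⊕ ipad = 5c 4e 0f 5c 50 00 36.  K' ⊕ opad = 36 24 65 36 3a 6a 5c.
Inner input = (K'⊕ipad) ∥ m = 5c 4e 0f 5c 50 00 36 ∥ 56 76 43 71 5a.
Inner hash: even-index sum = 472 mod 256 = 216; odd-index sum = 413 mod 256 = 157 → d8 9d.
Outer input = (K'⊕opad) ∥ inner = 36 24 65 36 3a 6a 5c ∥ d8 9d.
Outer hash (tag): even-index sum = 462 mod 256 = 206; odd-index sum = 412 mod 256 = 156 → ce 9c.

ce9c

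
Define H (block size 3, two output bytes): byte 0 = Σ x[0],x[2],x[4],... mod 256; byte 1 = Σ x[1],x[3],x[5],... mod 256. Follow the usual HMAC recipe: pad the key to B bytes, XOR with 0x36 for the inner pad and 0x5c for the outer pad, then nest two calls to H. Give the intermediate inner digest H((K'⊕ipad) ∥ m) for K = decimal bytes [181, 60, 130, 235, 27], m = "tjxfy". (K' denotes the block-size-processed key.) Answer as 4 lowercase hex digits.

6a76

Key decimal bytes [181, 60, 130, 235, 27] = b5 3c 82 eb 1b is 5 bytes > B = 3, so hash it first: H(key) = 52 27, then zero-pad to 3 bytes: K' = 52 27 00.
K' ⊕ ipad = 64 11 36.
Inner input = 64 11 36 ∥ 74 6a 78 66 79.
Inner hash: even-index sum = 362 mod 256 = 106; odd-index sum = 374 mod 256 = 118 → 6a 76.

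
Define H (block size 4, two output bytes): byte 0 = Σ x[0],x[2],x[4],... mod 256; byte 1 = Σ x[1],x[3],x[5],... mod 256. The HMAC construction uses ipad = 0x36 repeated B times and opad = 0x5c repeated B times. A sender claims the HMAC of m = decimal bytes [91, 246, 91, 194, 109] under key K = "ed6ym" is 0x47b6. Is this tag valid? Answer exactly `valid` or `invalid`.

valid

Key "ed6ym" = 65 64 36 79 6d is 5 bytes > B = 4, so hash it first: H(key) = 08 dd, then zero-pad to 4 bytes: K' = 08 dd 00 00.
K' ⊕ ipad = 3e eb 36 36; K' ⊕ opad = 54 81 5c 5c.
Inner hash: even-index sum = 407 mod 256 = 151; odd-index sum = 729 mod 256 = 217 → 97 d9.
Outer hash (recomputed tag): even-index sum = 327 mod 256 = 71; odd-index sum = 438 mod 256 = 182 → 47 b6.
Recomputed tag = 47b6; claimed = 47b6 → match.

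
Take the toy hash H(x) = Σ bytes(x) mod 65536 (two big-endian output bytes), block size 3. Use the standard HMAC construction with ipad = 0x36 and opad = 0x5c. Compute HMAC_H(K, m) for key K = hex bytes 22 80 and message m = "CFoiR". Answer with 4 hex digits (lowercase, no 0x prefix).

026b

Key hex bytes 22 80 is 2 bytes ≤ B = 3; zero-pad to 3 bytes: K' = 22 80 00.
K' ⊕ ipad = 14 b6 36.  K' ⊕ opad = 7e dc 5c.
Inner input = (K'⊕ipad) ∥ m = 14 b6 36 ∥ 43 46 6f 69 52.
Inner hash: sum = 20+182+54+67+70+111+105+82 = 691 → 02 b3.
Outer input = (K'⊕opad) ∥ inner = 7e dc 5c ∥ 02 b3.
Outer hash (tag): sum = 126+220+92+2+179 = 619 → 02 6b.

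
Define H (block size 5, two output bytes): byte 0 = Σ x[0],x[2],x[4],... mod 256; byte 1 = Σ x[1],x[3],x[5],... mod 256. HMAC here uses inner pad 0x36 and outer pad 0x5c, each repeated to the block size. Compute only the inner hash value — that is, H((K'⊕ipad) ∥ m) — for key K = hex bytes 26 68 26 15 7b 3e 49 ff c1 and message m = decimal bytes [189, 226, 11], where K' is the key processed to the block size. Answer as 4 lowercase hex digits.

358a

Key hex bytes 26 68 26 15 7b 3e 49 ff c1 is 9 bytes > B = 5, so hash it first: H(key) = d1 ba, then zero-pad to 5 bytes: K' = d1 ba 00 00 00.
K' ⊕ ipad = e7 8c 36 36 36.
Inner input = e7 8c 36 36 36 ∥ bd e2 0b.
Inner hash: even-index sum = 565 mod 256 = 53; odd-index sum = 394 mod 256 = 138 → 35 8a.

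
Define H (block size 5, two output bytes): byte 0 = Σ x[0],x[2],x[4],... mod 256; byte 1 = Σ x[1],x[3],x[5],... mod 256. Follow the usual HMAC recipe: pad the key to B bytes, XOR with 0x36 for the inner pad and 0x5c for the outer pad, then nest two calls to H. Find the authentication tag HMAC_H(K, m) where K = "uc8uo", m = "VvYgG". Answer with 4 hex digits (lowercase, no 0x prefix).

4eef

Key "uc8uo" = 75 63 38 75 6f is exactly B = 5 bytes: K' = 75 63 38 75 6f.
K' ⊕ ipad = 43 55 0e 43 59.  K' ⊕ opad = 29 3f 64 29 33.
Inner input = (K'⊕ipad) ∥ m = 43 55 0e 43 59 ∥ 56 76 59 67 47.
Inner hash: even-index sum = 391 mod 256 = 135; odd-index sum = 398 mod 256 = 142 → 87 8e.
Outer input = (K'⊕opad) ∥ inner = 29 3f 64 29 33 ∥ 87 8e.
Outer hash (tag): even-index sum = 334 mod 256 = 78; odd-index sum = 239 mod 256 = 239 → 4e ef.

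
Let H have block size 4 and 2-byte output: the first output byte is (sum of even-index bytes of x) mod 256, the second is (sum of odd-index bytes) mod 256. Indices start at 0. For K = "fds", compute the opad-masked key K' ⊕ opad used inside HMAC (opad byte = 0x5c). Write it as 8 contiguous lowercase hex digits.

Key "fds" = 66 64 73 is 3 bytes ≤ B = 4; zero-pad to 4 bytes: K' = 66 64 73 00.
XOR each byte with 0x5c: 66⊕5c=3a, 64⊕5c=38, 73⊕5c=2f, 00⊕5c=5c.

3a382f5c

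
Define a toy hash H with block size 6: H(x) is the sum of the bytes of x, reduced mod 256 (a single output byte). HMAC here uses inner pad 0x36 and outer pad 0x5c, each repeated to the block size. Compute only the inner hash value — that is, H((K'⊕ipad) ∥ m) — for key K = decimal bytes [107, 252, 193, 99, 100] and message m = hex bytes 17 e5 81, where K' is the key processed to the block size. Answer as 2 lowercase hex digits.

Key decimal bytes [107, 252, 193, 99, 100] = 6b fc c1 63 64 is 5 bytes ≤ B = 6; zero-pad to 6 bytes: K' = 6b fc c1 63 64 00.
K' ⊕ ipad = 5d ca f7 55 52 36.
Inner input = 5d ca f7 55 52 36 ∥ 17 e5 81.
Inner hash: sum = 93+202+247+85+82+54+23+229+129 = 1144; mod 256 = 120 → 78.

78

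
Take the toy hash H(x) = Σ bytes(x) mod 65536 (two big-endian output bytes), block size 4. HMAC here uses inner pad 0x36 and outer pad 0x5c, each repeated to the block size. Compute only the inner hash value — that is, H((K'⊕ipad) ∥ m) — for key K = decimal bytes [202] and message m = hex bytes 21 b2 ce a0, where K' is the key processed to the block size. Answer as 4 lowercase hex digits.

Key decimal bytes [202] = ca is 1 byte ≤ B = 4; zero-pad to 4 bytes: K' = ca 00 00 00.
K' ⊕ ipad = fc 36 36 36.
Inner input = fc 36 36 36 ∥ 21 b2 ce a0.
Inner hash: sum = 252+54+54+54+33+178+206+160 = 991 → 03 df.

03df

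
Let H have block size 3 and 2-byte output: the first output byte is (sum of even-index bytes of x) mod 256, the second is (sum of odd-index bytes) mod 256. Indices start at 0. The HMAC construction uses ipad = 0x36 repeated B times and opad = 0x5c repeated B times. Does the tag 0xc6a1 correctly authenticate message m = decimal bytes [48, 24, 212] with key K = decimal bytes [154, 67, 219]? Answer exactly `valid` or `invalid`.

invalid

Key decimal bytes [154, 67, 219] = 9a 43 db is exactly B = 3 bytes: K' = 9a 43 db.
K' ⊕ ipad = ac 75 ed; K' ⊕ opad = c6 1f 87.
Inner hash: even-index sum = 433 mod 256 = 177; odd-index sum = 377 mod 256 = 121 → b1 79.
Outer hash (recomputed tag): even-index sum = 454 mod 256 = 198; odd-index sum = 208 mod 256 = 208 → c6 d0.
Recomputed tag = c6d0; claimed = c6a1 → mismatch.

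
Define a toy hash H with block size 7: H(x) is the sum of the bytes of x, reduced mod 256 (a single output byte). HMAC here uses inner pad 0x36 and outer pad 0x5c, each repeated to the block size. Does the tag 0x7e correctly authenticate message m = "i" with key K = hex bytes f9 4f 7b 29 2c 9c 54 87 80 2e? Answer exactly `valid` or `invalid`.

invalid

Key hex bytes f9 4f 7b 29 2c 9c 54 87 80 2e is 10 bytes > B = 7, so hash it first: H(key) = 3d, then zero-pad to 7 bytes: K' = 3d 00 00 00 00 00 00.
K' ⊕ ipad = 0b 36 36 36 36 36 36; K' ⊕ opad = 61 5c 5c 5c 5c 5c 5c.
Inner hash: sum = 11+54+54+54+54+54+54+105 = 440; mod 256 = 184 → b8.
Outer hash (recomputed tag): sum = 97+92+92+92+92+92+92+184 = 833; mod 256 = 65 → 41.
Recomputed tag = 41; claimed = 7e → mismatch.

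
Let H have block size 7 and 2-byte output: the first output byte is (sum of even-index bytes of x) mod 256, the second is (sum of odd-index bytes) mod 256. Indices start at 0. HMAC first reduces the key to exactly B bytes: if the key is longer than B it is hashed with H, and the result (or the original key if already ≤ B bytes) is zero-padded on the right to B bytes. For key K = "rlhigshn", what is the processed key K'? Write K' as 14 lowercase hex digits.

a9b60000000000

|K| = 8 > B = 7, so first hash the key.
H(K): even-index sum = 425 mod 256 = 169; odd-index sum = 438 mod 256 = 182 → a9 b6.
Zero-pad H(K) = a9 b6 to 7 bytes: K' = a9 b6 00 00 00 00 00.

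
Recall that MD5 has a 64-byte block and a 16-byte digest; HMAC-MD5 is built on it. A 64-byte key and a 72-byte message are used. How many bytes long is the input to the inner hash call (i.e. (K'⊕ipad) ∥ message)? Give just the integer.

136

Key is 64 ≤ 64 bytes, zero-padded: |K'| = 64.
Inner input = (K'⊕ipad) ∥ m → 64 + 72 = 136 bytes.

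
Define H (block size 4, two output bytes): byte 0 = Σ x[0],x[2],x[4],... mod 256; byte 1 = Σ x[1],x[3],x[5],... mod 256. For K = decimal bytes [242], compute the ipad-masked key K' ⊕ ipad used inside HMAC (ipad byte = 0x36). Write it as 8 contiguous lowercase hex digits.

Key decimal bytes [242] = f2 is 1 byte ≤ B = 4; zero-pad to 4 bytes: K' = f2 00 00 00.
XOR each byte with 0x36: f2⊕36=c4, 00⊕36=36, 00⊕36=36, 00⊕36=36.

c4363636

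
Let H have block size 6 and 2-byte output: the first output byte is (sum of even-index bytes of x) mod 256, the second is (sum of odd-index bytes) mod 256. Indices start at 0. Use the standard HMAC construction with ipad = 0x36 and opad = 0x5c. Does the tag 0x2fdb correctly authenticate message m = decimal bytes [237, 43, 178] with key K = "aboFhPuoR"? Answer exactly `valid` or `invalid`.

valid

Key "aboFhPuoR" = 61 62 6f 46 68 50 75 6f 52 is 9 bytes > B = 6, so hash it first: H(key) = ff 67, then zero-pad to 6 bytes: K' = ff 67 00 00 00 00.
K' ⊕ ipad = c9 51 36 36 36 36; K' ⊕ opad = a3 3b 5c 5c 5c 5c.
Inner hash: even-index sum = 724 mod 256 = 212; odd-index sum = 232 mod 256 = 232 → d4 e8.
Outer hash (recomputed tag): even-index sum = 559 mod 256 = 47; odd-index sum = 475 mod 256 = 219 → 2f db.
Recomputed tag = 2fdb; claimed = 2fdb → match.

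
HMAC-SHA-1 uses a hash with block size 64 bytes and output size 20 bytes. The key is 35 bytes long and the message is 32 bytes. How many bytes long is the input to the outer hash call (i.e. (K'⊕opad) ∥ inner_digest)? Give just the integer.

84

Key is 35 ≤ 64 bytes, zero-padded: |K'| = 64.
Outer input = (K'⊕opad) ∥ H(inner) → 64 + 20 = 84 bytes.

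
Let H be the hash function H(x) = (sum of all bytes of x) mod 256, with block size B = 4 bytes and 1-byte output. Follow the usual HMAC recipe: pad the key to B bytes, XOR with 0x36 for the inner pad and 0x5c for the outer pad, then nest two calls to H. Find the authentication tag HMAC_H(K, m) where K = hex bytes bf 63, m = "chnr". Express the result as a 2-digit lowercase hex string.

Key hex bytes bf 63 is 2 bytes ≤ B = 4; zero-pad to 4 bytes: K' = bf 63 00 00.
K' ⊕ ipad = 89 55 36 36.  K' ⊕ opad = e3 3f 5c 5c.
Inner input = (K'⊕ipad) ∥ m = 89 55 36 36 ∥ 63 68 6e 72.
Inner hash: sum = 137+85+54+54+99+104+110+114 = 757; mod 256 = 245 → f5.
Outer input = (K'⊕opad) ∥ inner = e3 3f 5c 5c ∥ f5.
Outer hash (tag): sum = 227+63+92+92+245 = 719; mod 256 = 207 → cf.

cf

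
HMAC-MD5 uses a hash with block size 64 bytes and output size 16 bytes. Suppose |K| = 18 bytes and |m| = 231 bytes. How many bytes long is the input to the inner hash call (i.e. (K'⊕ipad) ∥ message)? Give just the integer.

295

Key is 18 ≤ 64 bytes, zero-padded: |K'| = 64.
Inner input = (K'⊕ipad) ∥ m → 64 + 231 = 295 bytes.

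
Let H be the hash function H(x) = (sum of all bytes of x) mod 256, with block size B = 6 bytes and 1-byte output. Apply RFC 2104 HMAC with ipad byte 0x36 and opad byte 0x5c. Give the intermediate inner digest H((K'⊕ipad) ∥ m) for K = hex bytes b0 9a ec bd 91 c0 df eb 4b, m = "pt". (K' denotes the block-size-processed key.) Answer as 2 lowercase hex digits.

61

Key hex bytes b0 9a ec bd 91 c0 df eb 4b is 9 bytes > B = 6, so hash it first: H(key) = 59, then zero-pad to 6 bytes: K' = 59 00 00 00 00 00.
K' ⊕ ipad = 6f 36 36 36 36 36.
Inner input = 6f 36 36 36 36 36 ∥ 70 74.
Inner hash: sum = 111+54+54+54+54+54+112+116 = 609; mod 256 = 97 → 61.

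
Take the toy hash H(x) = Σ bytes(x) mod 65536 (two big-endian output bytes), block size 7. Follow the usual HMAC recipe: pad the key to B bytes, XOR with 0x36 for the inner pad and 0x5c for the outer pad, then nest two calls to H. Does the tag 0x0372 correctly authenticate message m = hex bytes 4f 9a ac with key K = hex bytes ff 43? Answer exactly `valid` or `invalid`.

valid

Key hex bytes ff 43 is 2 bytes ≤ B = 7; zero-pad to 7 bytes: K' = ff 43 00 00 00 00 00.
K' ⊕ ipad = c9 75 36 36 36 36 36; K' ⊕ opad = a3 1f 5c 5c 5c 5c 5c.
Inner hash: sum = 201+117+54+54+54+54+54+79+154+172 = 993 → 03 e1.
Outer hash (recomputed tag): sum = 163+31+92+92+92+92+92+3+225 = 882 → 03 72.
Recomputed tag = 0372; claimed = 0372 → match.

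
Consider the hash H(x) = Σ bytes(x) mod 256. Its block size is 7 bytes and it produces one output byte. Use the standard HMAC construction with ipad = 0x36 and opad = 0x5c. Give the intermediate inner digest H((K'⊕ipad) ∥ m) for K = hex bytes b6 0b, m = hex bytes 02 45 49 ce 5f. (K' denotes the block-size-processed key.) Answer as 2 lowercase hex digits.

Key hex bytes b6 0b is 2 bytes ≤ B = 7; zero-pad to 7 bytes: K' = b6 0b 00 00 00 00 00.
K' ⊕ ipad = 80 3d 36 36 36 36 36.
Inner input = 80 3d 36 36 36 36 36 ∥ 02 45 49 ce 5f.
Inner hash: sum = 128+61+54+54+54+54+54+2+69+73+206+95 = 904; mod 256 = 136 → 88.

88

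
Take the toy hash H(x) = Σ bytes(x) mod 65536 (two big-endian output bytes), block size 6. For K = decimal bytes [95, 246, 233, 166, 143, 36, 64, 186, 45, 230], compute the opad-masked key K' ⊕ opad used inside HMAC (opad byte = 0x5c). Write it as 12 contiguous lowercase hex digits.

Key decimal bytes [95, 246, 233, 166, 143, 36, 64, 186, 45, 230] = 5f f6 e9 a6 8f 24 40 ba 2d e6 is 10 bytes > B = 6, so hash it first: H(key) = 05 a4, then zero-pad to 6 bytes: K' = 05 a4 00 00 00 00.
XOR each byte with 0x5c: 05⊕5c=59, a4⊕5c=f8, 00⊕5c=5c, 00⊕5c=5c, 00⊕5c=5c, 00⊕5c=5c.

59f85c5c5c5c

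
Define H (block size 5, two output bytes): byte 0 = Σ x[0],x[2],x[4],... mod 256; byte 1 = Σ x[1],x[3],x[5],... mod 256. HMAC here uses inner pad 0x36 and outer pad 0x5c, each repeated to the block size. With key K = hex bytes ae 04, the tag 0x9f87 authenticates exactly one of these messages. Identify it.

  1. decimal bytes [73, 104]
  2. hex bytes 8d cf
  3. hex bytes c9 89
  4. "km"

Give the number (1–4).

2

Key hex bytes ae 04 is 2 bytes ≤ B = 5; zero-pad to 5 bytes: K' = ae 04 00 00 00.
K' ⊕ ipad = 98 32 36 36 36; K' ⊕ opad = f2 58 5c 5c 5c.
m1: inner = H(98 32 36 36 36 49 68) = 6c b1; tag = H(f2 58 5c 5c 5c 6c b1) = 5b20
m2: inner = H(98 32 36 36 36 8d cf) = d3 f5; tag = H(f2 58 5c 5c 5c d3 f5) = 9f87 ← matches
m3: inner = H(98 32 36 36 36 c9 89) = 8d 31; tag = H(f2 58 5c 5c 5c 8d 31) = db41
m4: inner = H(98 32 36 36 36 6b 6d) = 71 d3; tag = H(f2 58 5c 5c 5c 71 d3) = 7d25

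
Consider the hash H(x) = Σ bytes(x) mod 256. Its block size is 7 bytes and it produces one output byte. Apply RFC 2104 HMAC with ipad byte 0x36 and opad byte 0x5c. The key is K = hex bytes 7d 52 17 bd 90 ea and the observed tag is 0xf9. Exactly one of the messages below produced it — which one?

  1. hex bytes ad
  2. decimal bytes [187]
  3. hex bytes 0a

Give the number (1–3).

Key hex bytes 7d 52 17 bd 90 ea is 6 bytes ≤ B = 7; zero-pad to 7 bytes: K' = 7d 52 17 bd 90 ea 00.
K' ⊕ ipad = 4b 64 21 8b a6 dc 36; K' ⊕ opad = 21 0e 4b e1 cc b6 5c.
m1: inner = H(4b 64 21 8b a6 dc 36 ad) = c0; tag = H(21 0e 4b e1 cc b6 5c c0) = f9 ← matches
m2: inner = H(4b 64 21 8b a6 dc 36 bb) = ce; tag = H(21 0e 4b e1 cc b6 5c ce) = 07
m3: inner = H(4b 64 21 8b a6 dc 36 0a) = 1d; tag = H(21 0e 4b e1 cc b6 5c 1d) = 56

1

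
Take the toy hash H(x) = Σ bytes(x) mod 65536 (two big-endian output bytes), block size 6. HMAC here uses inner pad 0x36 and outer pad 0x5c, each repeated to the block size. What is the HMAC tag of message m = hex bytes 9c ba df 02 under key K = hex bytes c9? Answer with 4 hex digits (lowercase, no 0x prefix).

02a9

Key hex bytes c9 is 1 byte ≤ B = 6; zero-pad to 6 bytes: K' = c9 00 00 00 00 00.
K' ⊕ ipad = ff 36 36 36 36 36.  K' ⊕ opad = 95 5c 5c 5c 5c 5c.
Inner input = (K'⊕ipad) ∥ m = ff 36 36 36 36 36 ∥ 9c ba df 02.
Inner hash: sum = 255+54+54+54+54+54+156+186+223+2 = 1092 → 04 44.
Outer input = (K'⊕opad) ∥ inner = 95 5c 5c 5c 5c 5c ∥ 04 44.
Outer hash (tag): sum = 149+92+92+92+92+92+4+68 = 681 → 02 a9.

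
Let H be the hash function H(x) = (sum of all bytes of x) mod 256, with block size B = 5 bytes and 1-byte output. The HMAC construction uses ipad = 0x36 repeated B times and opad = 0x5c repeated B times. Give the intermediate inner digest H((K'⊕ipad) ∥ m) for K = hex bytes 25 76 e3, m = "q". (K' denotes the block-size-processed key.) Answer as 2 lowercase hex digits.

Key hex bytes 25 76 e3 is 3 bytes ≤ B = 5; zero-pad to 5 bytes: K' = 25 76 e3 00 00.
K' ⊕ ipad = 13 40 d5 36 36.
Inner input = 13 40 d5 36 36 ∥ 71.
Inner hash: sum = 19+64+213+54+54+113 = 517; mod 256 = 5 → 05.

05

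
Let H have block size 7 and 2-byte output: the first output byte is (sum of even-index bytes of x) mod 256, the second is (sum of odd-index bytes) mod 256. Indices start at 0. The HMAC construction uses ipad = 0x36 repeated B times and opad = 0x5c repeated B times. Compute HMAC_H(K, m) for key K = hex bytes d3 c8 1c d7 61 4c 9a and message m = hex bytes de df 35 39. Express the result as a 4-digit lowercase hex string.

Key hex bytes d3 c8 1c d7 61 4c 9a is exactly B = 7 bytes: K' = d3 c8 1c d7 61 4c 9a.
K' ⊕ ipad = e5 fe 2a e1 57 7a ac.  K' ⊕ opad = 8f 94 40 8b 3d 10 c6.
Inner input = (K'⊕ipad) ∥ m = e5 fe 2a e1 57 7a ac ∥ de df 35 39.
Inner hash: even-index sum = 810 mod 256 = 42; odd-index sum = 876 mod 256 = 108 → 2a 6c.
Outer input = (K'⊕opad) ∥ inner = 8f 94 40 8b 3d 10 c6 ∥ 2a 6c.
Outer hash (tag): even-index sum = 574 mod 256 = 62; odd-index sum = 345 mod 256 = 89 → 3e 59.

3e59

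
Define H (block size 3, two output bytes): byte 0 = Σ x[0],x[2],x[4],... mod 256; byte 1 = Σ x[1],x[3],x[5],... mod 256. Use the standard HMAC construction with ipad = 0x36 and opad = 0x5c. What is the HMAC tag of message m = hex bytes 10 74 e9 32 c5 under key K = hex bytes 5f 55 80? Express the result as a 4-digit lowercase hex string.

Key hex bytes 5f 55 80 is exactly B = 3 bytes: K' = 5f 55 80.
K' ⊕ ipad = 69 63 b6.  K' ⊕ opad = 03 09 dc.
Inner input = (K'⊕ipad) ∥ m = 69 63 b6 ∥ 10 74 e9 32 c5.
Inner hash: even-index sum = 453 mod 256 = 197; odd-index sum = 545 mod 256 = 33 → c5 21.
Outer input = (K'⊕opad) ∥ inner = 03 09 dc ∥ c5 21.
Outer hash (tag): even-index sum = 256 mod 256 = 0; odd-index sum = 206 mod 256 = 206 → 00 ce.

00ce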